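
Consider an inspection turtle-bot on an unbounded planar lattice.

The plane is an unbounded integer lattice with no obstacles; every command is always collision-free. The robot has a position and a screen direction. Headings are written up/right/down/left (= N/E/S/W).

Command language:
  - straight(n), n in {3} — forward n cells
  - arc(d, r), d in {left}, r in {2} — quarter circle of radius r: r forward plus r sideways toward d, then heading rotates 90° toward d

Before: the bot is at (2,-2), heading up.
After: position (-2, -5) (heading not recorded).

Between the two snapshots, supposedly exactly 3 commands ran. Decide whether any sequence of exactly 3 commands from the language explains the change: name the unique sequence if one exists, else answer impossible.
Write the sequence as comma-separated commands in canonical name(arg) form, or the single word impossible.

arc(left, 2), arc(left, 2), straight(3)

key: running straight(3) before arc(left, 2) would end elsewhere — order is forced
start: at (2,-2), heading up
step 1 (arc(left, 2)): at (0,0), heading left
step 2 (arc(left, 2)): at (-2,-2), heading down
step 3 (straight(3)): at (-2,-5), heading down
uniquely the one of 8 3-step routes that fits.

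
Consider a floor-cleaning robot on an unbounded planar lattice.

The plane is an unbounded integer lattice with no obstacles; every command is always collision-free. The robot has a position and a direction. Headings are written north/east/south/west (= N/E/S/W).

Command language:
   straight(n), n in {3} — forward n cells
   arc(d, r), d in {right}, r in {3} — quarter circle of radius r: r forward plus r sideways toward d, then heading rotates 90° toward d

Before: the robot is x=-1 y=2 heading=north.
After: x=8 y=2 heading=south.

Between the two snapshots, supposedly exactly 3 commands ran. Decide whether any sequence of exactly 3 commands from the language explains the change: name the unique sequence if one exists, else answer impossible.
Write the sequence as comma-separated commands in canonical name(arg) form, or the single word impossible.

arc(right, 3), straight(3), arc(right, 3)

key: position moved to (8,2) AND the heading swung to S — translation plus rotation needed
initial: x=-1 y=2 heading=north
step 1 (arc(right, 3)): x=2 y=5 heading=east
step 2 (straight(3)): x=5 y=5 heading=east
step 3 (arc(right, 3)): x=8 y=2 heading=south
no rival 3-sequence matches.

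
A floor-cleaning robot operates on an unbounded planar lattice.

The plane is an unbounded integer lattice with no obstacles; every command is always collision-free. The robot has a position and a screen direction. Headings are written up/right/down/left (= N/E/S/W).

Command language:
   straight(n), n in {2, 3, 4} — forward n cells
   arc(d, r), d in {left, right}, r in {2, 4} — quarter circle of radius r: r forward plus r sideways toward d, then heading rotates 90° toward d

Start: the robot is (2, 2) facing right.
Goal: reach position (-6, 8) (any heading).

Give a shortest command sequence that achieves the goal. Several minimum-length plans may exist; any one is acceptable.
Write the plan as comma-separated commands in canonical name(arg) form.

from: (2, 2) facing right
[1] after arc(left, 2): (4, 4) facing up
[2] after arc(left, 4): (0, 8) facing left
[3] after straight(2): (-2, 8) facing left
[4] after straight(4): (-6, 8) facing left
shorter routes all fall short; 4 is best.

arc(left, 2), arc(left, 4), straight(2), straight(4)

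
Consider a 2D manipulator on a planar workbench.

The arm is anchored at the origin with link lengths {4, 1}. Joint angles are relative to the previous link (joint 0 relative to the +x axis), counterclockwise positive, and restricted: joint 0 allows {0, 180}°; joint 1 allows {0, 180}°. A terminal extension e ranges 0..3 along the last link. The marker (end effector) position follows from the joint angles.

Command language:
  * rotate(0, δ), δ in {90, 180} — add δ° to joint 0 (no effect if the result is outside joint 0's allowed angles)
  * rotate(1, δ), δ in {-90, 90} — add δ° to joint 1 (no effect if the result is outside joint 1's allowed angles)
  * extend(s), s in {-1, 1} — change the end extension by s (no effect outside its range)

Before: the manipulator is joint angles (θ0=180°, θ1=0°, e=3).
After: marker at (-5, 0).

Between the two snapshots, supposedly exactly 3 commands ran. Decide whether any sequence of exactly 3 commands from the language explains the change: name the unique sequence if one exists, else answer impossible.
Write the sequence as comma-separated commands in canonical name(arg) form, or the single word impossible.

extend(-1), extend(-1), extend(-1)

initial: joint angles (θ0=180°, θ1=0°, e=3)
[1] after extend(-1): joint angles (θ0=180°, θ1=0°, e=2)
[2] after extend(-1): joint angles (θ0=180°, θ1=0°, e=1)
[3] after extend(-1): joint angles (θ0=180°, θ1=0°, e=0)
no other 3-command option fits: unique.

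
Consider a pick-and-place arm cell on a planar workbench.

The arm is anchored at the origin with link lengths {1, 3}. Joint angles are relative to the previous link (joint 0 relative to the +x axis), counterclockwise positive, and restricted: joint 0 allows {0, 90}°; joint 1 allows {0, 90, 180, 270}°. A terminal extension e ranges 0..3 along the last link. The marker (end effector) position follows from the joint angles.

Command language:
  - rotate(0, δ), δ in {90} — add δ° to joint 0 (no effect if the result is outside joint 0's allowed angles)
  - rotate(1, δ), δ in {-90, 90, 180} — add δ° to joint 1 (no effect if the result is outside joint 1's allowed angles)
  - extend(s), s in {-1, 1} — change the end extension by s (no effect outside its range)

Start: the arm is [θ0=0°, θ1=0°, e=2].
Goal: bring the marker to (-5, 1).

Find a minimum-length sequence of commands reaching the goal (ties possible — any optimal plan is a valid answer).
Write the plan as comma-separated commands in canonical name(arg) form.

start: [θ0=0°, θ1=0°, e=2]
step 1 (rotate(1, 90)): [θ0=0°, θ1=90°, e=2]
step 2 (rotate(0, 90)): [θ0=90°, θ1=90°, e=2]
minimal: 2 command(s), checked below 2.

rotate(1, 90), rotate(0, 90)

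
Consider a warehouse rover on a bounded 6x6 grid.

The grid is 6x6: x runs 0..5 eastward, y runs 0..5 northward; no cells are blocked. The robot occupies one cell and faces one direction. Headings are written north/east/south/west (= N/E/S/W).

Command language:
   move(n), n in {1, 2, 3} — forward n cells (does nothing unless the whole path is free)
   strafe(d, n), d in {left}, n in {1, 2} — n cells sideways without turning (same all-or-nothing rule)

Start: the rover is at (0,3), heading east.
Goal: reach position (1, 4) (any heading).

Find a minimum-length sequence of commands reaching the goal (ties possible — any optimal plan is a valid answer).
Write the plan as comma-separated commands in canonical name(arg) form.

strafe(left, 1), move(1)

begin: at (0,3), heading east
step 1 (strafe(left, 1)): at (0,4), heading east
step 2 (move(1)): at (1,4), heading east
nothing shorter than 2 reaches the goal.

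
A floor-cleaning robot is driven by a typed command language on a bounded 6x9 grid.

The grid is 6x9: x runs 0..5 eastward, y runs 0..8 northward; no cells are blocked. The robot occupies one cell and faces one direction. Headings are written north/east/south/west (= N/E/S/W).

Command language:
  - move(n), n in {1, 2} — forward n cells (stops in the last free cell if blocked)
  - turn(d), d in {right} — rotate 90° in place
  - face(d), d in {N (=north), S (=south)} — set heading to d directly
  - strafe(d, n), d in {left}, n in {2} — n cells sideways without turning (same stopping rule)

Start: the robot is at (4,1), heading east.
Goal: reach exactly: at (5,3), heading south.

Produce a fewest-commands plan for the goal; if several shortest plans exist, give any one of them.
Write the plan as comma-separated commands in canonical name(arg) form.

strafe(left, 2), turn(right), strafe(left, 2)

initial: at (4,1), heading east
step 1 (strafe(left, 2)): at (4,3), heading east
step 2 (turn(right)): at (4,3), heading south
step 3 (strafe(left, 2)): at (5,3), heading south
no 2-step plan works, so 3 is optimal.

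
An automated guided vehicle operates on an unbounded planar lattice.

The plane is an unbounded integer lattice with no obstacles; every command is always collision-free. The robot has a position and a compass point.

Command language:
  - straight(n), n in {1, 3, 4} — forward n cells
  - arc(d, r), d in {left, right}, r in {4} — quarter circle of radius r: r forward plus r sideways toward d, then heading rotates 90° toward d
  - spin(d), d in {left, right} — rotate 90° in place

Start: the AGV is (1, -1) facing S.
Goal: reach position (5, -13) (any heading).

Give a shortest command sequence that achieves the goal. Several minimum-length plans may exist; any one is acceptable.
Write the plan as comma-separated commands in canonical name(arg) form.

straight(4), straight(4), arc(left, 4)

from: (1, -1) facing S
t=1 straight(4) ⇒ (1, -5) facing S
t=2 straight(4) ⇒ (1, -9) facing S
t=3 arc(left, 4) ⇒ (5, -13) facing E
minimal: 3 command(s), checked below 3.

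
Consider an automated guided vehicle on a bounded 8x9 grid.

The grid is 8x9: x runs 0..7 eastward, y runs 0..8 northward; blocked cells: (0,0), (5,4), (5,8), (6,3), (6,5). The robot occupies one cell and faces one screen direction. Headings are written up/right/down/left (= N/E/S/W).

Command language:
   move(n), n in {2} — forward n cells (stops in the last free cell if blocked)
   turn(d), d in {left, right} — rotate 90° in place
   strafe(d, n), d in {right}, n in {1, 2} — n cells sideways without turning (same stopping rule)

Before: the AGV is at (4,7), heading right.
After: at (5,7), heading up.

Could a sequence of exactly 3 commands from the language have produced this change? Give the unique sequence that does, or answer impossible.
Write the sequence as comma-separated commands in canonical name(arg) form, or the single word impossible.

key: move(2) is stopped early by the blocked cell at (5,8)
begin: at (4,7), heading right
step 1 (turn(left)): at (4,7), heading up
step 2 (strafe(right, 1)): at (5,7), heading up
step 3 (move(2)): at (5,7), heading up
no other 3-command option fits: unique.

turn(left), strafe(right, 1), move(2)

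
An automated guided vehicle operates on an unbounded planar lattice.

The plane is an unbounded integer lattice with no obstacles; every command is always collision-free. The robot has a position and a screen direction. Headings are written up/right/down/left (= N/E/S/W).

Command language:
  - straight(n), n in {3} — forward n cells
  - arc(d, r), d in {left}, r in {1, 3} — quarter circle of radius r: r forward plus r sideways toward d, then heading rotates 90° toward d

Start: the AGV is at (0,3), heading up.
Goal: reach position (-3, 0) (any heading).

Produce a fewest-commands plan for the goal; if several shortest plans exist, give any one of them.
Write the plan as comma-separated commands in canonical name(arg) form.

arc(left, 1), arc(left, 3), arc(left, 1)

begin: at (0,3), heading up
t=1 arc(left, 1) ⇒ at (-1,4), heading left
t=2 arc(left, 3) ⇒ at (-4,1), heading down
t=3 arc(left, 1) ⇒ at (-3,0), heading right
nothing shorter than 3 reaches the goal.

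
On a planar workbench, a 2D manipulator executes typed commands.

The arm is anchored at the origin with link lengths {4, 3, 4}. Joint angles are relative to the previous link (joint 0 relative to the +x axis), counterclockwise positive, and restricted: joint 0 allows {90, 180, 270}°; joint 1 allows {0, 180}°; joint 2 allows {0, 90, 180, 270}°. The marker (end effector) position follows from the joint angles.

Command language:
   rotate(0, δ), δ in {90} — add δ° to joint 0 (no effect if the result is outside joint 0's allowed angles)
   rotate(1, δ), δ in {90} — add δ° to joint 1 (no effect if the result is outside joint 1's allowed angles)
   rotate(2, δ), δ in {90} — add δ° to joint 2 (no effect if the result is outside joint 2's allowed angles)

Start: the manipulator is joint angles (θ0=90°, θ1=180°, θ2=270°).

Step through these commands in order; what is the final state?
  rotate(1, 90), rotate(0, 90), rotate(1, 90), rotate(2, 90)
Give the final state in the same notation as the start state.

joint angles (θ0=180°, θ1=180°, θ2=0°)

t0: joint angles (θ0=90°, θ1=180°, θ2=270°)
step 1 (rotate(1, 90)): joint angles (θ0=90°, θ1=180°, θ2=270°)
step 2 (rotate(0, 90)): joint angles (θ0=180°, θ1=180°, θ2=270°)
step 3 (rotate(1, 90)): joint angles (θ0=180°, θ1=180°, θ2=270°)
step 4 (rotate(2, 90)): joint angles (θ0=180°, θ1=180°, θ2=0°)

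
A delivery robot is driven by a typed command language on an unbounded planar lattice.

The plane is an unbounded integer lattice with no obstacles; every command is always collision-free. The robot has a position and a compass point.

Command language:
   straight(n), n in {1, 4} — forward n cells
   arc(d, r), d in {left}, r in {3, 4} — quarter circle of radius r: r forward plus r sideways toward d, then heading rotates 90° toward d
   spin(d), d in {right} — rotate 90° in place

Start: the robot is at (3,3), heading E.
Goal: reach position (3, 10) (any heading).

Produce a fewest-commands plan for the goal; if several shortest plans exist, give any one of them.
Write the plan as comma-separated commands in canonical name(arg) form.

begin: at (3,3), heading E
t=1 arc(left, 4) ⇒ at (7,7), heading N
t=2 arc(left, 3) ⇒ at (4,10), heading W
t=3 straight(1) ⇒ at (3,10), heading W
minimal: 3 command(s), checked below 3.

arc(left, 4), arc(left, 3), straight(1)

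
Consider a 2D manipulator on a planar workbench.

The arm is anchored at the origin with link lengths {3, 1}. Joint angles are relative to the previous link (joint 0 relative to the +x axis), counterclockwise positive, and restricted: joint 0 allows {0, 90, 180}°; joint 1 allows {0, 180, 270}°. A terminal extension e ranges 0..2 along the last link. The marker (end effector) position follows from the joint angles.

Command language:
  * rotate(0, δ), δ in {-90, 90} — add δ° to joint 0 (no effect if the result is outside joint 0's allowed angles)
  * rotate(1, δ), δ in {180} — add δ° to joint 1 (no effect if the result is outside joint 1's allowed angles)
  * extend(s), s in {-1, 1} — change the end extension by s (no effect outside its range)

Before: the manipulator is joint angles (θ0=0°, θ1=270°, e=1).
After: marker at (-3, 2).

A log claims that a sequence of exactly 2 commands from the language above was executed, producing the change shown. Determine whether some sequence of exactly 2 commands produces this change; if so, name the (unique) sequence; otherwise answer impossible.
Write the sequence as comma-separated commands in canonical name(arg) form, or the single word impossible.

start: joint angles (θ0=0°, θ1=270°, e=1)
t=1 rotate(0, 90) ⇒ joint angles (θ0=90°, θ1=270°, e=1)
t=2 rotate(0, 90) ⇒ joint angles (θ0=180°, θ1=270°, e=1)
uniquely the one of 25 2-step routes that fits.

rotate(0, 90), rotate(0, 90)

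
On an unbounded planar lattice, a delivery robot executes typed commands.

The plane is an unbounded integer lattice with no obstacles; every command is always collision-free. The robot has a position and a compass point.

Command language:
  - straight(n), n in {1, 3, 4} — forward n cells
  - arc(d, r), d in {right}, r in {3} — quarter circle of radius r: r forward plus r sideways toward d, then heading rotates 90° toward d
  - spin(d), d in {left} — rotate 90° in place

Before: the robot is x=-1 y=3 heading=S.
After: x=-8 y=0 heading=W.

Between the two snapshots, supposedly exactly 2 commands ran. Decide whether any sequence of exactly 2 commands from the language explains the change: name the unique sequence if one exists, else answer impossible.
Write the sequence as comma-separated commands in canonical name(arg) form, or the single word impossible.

arc(right, 3), straight(4)

key: running straight(4) before arc(right, 3) would end elsewhere — order is forced
t0: x=-1 y=3 heading=S
step 1 (arc(right, 3)): x=-4 y=0 heading=W
step 2 (straight(4)): x=-8 y=0 heading=W
uniquely the one of 25 2-step routes that fits.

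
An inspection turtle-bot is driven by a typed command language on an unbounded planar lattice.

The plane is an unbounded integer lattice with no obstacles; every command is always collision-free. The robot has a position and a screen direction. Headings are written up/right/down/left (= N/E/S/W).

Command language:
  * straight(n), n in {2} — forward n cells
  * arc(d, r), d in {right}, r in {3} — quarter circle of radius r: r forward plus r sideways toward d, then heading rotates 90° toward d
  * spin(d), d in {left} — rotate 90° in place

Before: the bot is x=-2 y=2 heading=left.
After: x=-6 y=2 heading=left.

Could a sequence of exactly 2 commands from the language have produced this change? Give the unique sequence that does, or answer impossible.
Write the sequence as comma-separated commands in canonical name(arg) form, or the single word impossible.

key: still facing W at the end — nothing in the sequence rotates
start: x=-2 y=2 heading=left
step 1 (straight(2)): x=-4 y=2 heading=left
step 2 (straight(2)): x=-6 y=2 heading=left
all 9 alternatives checked — unique.

straight(2), straight(2)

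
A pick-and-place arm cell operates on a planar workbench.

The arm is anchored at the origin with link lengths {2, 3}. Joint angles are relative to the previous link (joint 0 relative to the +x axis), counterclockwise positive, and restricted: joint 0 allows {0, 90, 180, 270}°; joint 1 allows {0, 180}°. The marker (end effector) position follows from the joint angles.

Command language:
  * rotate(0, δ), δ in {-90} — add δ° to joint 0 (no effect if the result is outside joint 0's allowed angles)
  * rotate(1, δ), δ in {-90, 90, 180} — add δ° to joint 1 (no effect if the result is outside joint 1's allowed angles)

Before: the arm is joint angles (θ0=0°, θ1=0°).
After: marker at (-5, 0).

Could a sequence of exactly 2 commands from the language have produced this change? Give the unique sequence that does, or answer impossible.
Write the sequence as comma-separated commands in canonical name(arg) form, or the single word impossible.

begin: joint angles (θ0=0°, θ1=0°)
[1] after rotate(0, -90): joint angles (θ0=270°, θ1=0°)
[2] after rotate(0, -90): joint angles (θ0=180°, θ1=0°)
no rival 2-sequence matches.

rotate(0, -90), rotate(0, -90)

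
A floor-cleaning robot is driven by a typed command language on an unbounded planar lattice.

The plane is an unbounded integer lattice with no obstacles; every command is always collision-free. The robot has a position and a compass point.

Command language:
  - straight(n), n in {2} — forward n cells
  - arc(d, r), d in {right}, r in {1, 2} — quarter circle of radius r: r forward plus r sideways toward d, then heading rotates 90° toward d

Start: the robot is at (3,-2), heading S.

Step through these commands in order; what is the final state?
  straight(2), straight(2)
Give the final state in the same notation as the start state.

begin: at (3,-2), heading S
[1] after straight(2): at (3,-4), heading S
[2] after straight(2): at (3,-6), heading S

at (3,-6), heading S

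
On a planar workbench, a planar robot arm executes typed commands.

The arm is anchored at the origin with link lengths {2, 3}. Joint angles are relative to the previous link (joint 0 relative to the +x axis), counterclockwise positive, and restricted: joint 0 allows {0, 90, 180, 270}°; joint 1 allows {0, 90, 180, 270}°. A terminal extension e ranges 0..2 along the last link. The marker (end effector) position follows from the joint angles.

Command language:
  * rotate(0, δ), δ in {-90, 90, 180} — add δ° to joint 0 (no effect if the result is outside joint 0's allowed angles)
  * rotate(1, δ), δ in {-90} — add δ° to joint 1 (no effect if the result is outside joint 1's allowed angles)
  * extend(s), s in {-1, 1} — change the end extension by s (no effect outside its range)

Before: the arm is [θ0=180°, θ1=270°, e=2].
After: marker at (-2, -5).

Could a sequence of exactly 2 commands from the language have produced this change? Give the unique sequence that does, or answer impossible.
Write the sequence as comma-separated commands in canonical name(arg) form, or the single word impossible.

rotate(1, -90), rotate(1, -90)

start: [θ0=180°, θ1=270°, e=2]
step 1 (rotate(1, -90)): [θ0=180°, θ1=180°, e=2]
step 2 (rotate(1, -90)): [θ0=180°, θ1=90°, e=2]
no other 2-command option fits: unique.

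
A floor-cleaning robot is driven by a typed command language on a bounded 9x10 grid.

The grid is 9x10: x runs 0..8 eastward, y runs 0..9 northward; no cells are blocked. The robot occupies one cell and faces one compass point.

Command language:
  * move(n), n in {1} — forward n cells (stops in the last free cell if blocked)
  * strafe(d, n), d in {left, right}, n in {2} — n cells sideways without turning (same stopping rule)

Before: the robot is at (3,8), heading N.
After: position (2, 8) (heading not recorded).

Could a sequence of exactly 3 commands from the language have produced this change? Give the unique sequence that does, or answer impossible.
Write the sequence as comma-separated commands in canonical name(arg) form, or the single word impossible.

strafe(left, 2), strafe(left, 2), strafe(right, 2)

key: running strafe(right, 2) before strafe(left, 2) would end elsewhere — order is forced
initial: at (3,8), heading N
1. strafe(left, 2) → at (1,8), heading N
2. strafe(left, 2) → at (0,8), heading N
3. strafe(right, 2) → at (2,8), heading N
all 27 alternatives checked — unique.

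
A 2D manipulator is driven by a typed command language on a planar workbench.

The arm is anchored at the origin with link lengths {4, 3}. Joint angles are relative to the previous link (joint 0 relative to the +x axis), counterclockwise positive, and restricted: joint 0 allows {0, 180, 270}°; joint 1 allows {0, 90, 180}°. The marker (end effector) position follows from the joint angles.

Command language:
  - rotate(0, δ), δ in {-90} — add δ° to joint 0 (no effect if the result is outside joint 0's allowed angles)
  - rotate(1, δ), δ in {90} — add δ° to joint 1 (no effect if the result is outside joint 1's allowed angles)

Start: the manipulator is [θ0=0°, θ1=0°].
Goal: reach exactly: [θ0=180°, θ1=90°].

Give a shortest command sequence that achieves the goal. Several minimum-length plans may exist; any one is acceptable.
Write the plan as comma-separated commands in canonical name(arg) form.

rotate(1, 90), rotate(0, -90), rotate(0, -90)

from: [θ0=0°, θ1=0°]
step 1 (rotate(1, 90)): [θ0=0°, θ1=90°]
step 2 (rotate(0, -90)): [θ0=270°, θ1=90°]
step 3 (rotate(0, -90)): [θ0=180°, θ1=90°]
no 2-step plan works, so 3 is optimal.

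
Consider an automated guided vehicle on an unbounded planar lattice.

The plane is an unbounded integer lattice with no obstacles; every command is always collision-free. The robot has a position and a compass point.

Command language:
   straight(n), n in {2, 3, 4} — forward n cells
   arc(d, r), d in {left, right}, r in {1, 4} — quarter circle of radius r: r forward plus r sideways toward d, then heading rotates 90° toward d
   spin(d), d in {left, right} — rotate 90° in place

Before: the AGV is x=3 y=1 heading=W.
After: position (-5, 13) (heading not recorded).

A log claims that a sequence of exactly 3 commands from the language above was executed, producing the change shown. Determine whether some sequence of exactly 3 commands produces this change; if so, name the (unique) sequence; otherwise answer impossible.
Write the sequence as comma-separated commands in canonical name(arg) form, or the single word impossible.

arc(right, 4), straight(4), arc(left, 4)

key: order matters: swapping arc(right, 4) and arc(left, 4) lands elsewhere
t0: x=3 y=1 heading=W
step 1 (arc(right, 4)): x=-1 y=5 heading=N
step 2 (straight(4)): x=-1 y=9 heading=N
step 3 (arc(left, 4)): x=-5 y=13 heading=W
uniquely the one of 729 3-step routes that fits.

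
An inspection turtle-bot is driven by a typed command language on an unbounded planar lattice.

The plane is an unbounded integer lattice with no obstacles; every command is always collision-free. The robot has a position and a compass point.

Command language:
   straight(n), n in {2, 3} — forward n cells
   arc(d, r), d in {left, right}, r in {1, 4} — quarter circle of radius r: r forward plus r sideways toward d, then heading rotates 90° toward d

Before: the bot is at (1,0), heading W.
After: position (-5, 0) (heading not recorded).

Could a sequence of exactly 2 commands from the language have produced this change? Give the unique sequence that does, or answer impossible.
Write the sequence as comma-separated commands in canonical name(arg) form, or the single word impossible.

begin: at (1,0), heading W
step 1 (straight(3)): at (-2,0), heading W
step 2 (straight(3)): at (-5,0), heading W
no rival 2-sequence matches.

straight(3), straight(3)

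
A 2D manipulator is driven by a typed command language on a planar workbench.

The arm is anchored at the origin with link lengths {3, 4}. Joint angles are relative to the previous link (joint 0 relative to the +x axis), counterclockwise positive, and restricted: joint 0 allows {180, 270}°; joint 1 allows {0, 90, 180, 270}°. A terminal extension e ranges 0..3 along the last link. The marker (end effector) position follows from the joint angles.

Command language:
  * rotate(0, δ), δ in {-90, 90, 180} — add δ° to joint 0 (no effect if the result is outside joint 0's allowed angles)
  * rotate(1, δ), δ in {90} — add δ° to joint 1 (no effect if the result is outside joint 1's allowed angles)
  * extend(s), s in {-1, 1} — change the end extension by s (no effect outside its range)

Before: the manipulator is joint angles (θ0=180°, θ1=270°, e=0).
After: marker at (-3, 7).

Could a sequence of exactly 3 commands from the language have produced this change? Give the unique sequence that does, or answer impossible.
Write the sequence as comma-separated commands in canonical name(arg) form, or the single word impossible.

begin: joint angles (θ0=180°, θ1=270°, e=0)
step 1 (extend(1)): joint angles (θ0=180°, θ1=270°, e=1)
step 2 (extend(1)): joint angles (θ0=180°, θ1=270°, e=2)
step 3 (extend(1)): joint angles (θ0=180°, θ1=270°, e=3)
uniquely the one of 216 3-step routes that fits.

extend(1), extend(1), extend(1)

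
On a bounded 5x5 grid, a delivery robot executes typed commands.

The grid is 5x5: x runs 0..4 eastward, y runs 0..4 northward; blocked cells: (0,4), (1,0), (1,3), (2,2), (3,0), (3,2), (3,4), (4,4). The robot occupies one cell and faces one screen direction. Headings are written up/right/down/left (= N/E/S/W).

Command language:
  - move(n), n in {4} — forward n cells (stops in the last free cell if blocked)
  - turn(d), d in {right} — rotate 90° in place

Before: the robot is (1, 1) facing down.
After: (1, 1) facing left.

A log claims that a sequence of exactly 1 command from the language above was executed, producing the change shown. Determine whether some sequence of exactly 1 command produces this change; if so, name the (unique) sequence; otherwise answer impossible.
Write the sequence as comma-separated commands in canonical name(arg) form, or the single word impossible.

key: parked at (1,1) the whole time — nothing moves the robot
initial: (1, 1) facing down
[1] after turn(right): (1, 1) facing left
uniquely the one of 2 1-step routes that fits.

turn(right)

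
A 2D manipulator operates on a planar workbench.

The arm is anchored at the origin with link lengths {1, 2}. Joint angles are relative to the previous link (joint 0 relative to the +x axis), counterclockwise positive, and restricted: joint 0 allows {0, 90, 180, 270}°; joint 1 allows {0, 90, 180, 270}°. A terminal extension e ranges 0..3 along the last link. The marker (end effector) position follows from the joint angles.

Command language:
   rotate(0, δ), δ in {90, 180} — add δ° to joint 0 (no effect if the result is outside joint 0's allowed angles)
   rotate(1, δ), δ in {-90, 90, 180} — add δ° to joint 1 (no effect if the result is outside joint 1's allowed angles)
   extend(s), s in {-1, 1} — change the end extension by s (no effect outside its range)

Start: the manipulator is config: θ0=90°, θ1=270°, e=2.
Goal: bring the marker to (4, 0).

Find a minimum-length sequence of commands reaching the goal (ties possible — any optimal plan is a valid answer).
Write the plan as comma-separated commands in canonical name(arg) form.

from: config: θ0=90°, θ1=270°, e=2
step 1 (rotate(0, 90)): config: θ0=180°, θ1=270°, e=2
step 2 (rotate(1, -90)): config: θ0=180°, θ1=180°, e=2
step 3 (extend(1)): config: θ0=180°, θ1=180°, e=3
minimal: 3 command(s), checked below 3.

rotate(0, 90), rotate(1, -90), extend(1)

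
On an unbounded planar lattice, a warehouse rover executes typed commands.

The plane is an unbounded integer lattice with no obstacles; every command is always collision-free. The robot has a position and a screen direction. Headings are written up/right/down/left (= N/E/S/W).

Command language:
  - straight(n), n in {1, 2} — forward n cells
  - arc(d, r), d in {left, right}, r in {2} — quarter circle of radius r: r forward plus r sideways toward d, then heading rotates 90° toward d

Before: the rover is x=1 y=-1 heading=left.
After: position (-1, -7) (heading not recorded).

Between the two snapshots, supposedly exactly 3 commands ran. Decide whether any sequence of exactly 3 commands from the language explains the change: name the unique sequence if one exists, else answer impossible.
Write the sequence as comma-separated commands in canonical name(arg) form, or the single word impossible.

arc(left, 2), straight(2), straight(2)

key: running straight(2) before arc(left, 2) would end elsewhere — order is forced
begin: x=1 y=-1 heading=left
1. arc(left, 2) → x=-1 y=-3 heading=down
2. straight(2) → x=-1 y=-5 heading=down
3. straight(2) → x=-1 y=-7 heading=down
all 64 alternatives checked — unique.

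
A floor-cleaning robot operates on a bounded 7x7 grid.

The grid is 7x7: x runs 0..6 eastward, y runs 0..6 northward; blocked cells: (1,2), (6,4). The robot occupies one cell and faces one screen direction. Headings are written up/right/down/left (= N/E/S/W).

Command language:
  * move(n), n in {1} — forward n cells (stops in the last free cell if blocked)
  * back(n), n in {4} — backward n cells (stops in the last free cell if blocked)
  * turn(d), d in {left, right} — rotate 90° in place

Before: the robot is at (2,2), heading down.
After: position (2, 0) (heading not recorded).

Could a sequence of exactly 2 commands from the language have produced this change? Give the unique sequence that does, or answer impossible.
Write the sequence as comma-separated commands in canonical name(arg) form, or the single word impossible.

move(1), move(1)

start: at (2,2), heading down
t=1 move(1) ⇒ at (2,1), heading down
t=2 move(1) ⇒ at (2,0), heading down
all 16 alternatives checked — unique.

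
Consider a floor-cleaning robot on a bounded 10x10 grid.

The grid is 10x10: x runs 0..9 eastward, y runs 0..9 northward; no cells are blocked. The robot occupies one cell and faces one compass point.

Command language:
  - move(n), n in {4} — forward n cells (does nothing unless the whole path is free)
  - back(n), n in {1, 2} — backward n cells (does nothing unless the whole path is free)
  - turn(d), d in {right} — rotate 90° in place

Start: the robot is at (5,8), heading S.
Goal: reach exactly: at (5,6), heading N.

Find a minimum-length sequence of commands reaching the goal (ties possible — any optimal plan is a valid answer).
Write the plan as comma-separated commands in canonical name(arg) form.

t0: at (5,8), heading S
1. turn(right) → at (5,8), heading W
2. turn(right) → at (5,8), heading N
3. back(2) → at (5,6), heading N
shorter routes all fall short; 3 is best.

turn(right), turn(right), back(2)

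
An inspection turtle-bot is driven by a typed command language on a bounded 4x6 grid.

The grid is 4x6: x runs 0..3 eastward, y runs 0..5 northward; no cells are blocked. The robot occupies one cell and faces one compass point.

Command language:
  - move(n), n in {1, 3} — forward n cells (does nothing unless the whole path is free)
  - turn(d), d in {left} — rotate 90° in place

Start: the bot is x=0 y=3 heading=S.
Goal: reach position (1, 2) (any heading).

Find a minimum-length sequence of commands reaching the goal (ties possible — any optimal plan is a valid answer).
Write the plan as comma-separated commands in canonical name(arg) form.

move(1), turn(left), move(1)

begin: x=0 y=3 heading=S
step 1 (move(1)): x=0 y=2 heading=S
step 2 (turn(left)): x=0 y=2 heading=E
step 3 (move(1)): x=1 y=2 heading=E
nothing shorter than 3 reaches the goal.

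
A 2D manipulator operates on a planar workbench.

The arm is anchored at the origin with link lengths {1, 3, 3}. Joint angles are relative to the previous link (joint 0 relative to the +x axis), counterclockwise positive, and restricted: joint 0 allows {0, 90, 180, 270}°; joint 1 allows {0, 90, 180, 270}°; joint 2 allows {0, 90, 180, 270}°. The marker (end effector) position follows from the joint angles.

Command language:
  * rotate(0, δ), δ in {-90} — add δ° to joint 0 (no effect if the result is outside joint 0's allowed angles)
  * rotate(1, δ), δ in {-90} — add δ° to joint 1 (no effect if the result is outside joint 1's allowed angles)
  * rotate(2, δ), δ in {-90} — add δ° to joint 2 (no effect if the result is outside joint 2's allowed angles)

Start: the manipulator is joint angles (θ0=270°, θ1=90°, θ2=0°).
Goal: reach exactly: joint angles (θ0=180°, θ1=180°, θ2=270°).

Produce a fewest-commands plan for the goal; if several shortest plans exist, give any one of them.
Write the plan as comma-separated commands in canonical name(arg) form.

from: joint angles (θ0=270°, θ1=90°, θ2=0°)
t=1 rotate(1, -90) ⇒ joint angles (θ0=270°, θ1=0°, θ2=0°)
t=2 rotate(1, -90) ⇒ joint angles (θ0=270°, θ1=270°, θ2=0°)
t=3 rotate(1, -90) ⇒ joint angles (θ0=270°, θ1=180°, θ2=0°)
t=4 rotate(2, -90) ⇒ joint angles (θ0=270°, θ1=180°, θ2=270°)
t=5 rotate(0, -90) ⇒ joint angles (θ0=180°, θ1=180°, θ2=270°)
no 4-step plan works, so 5 is optimal.

rotate(1, -90), rotate(1, -90), rotate(1, -90), rotate(2, -90), rotate(0, -90)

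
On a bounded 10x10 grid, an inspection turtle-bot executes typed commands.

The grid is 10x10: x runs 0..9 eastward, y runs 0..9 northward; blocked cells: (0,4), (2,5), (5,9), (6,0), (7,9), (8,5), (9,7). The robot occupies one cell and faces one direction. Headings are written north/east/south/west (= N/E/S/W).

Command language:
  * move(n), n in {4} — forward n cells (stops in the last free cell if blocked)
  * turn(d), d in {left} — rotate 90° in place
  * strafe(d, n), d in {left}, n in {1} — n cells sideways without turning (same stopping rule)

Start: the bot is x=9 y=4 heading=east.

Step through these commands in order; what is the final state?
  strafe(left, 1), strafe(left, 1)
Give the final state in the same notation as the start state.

x=9 y=6 heading=east

initial: x=9 y=4 heading=east
step 1 (strafe(left, 1)): x=9 y=5 heading=east
step 2 (strafe(left, 1)): x=9 y=6 heading=east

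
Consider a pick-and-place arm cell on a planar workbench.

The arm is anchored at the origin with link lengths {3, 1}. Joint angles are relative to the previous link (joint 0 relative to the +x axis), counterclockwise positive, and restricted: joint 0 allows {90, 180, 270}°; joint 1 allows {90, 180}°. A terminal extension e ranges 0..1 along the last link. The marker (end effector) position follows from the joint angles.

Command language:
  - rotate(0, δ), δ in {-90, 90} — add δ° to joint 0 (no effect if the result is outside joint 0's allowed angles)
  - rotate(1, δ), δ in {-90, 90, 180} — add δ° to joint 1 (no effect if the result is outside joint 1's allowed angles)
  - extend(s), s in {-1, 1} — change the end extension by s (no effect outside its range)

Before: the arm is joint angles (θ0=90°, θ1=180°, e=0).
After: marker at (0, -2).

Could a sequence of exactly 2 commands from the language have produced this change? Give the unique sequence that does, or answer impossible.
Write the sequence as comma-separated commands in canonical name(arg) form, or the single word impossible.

initial: joint angles (θ0=90°, θ1=180°, e=0)
1. rotate(0, 90) → joint angles (θ0=180°, θ1=180°, e=0)
2. rotate(0, 90) → joint angles (θ0=270°, θ1=180°, e=0)
no rival 2-sequence matches.

rotate(0, 90), rotate(0, 90)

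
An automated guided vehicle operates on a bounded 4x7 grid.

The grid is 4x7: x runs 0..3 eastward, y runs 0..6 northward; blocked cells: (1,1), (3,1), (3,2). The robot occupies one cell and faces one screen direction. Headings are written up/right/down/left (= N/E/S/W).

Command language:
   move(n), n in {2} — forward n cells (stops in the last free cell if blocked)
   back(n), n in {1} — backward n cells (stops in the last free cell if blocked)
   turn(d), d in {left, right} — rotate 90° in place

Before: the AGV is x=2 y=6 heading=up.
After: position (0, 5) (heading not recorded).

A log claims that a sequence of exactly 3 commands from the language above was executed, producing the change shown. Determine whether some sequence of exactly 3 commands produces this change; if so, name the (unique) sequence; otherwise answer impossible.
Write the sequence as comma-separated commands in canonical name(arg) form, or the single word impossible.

key: order matters: swapping back(1) and move(2) lands elsewhere
initial: x=2 y=6 heading=up
[1] after back(1): x=2 y=5 heading=up
[2] after turn(left): x=2 y=5 heading=left
[3] after move(2): x=0 y=5 heading=left
no rival 3-sequence matches.

back(1), turn(left), move(2)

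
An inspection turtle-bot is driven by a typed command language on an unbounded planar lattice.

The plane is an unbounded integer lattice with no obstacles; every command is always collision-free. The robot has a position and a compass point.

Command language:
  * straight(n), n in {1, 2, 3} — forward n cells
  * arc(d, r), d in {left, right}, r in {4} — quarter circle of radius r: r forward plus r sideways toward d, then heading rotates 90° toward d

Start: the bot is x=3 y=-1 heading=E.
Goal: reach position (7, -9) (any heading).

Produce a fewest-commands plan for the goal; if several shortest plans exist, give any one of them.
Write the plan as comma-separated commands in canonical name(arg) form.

arc(right, 4), straight(3), straight(1)

from: x=3 y=-1 heading=E
1. arc(right, 4) → x=7 y=-5 heading=S
2. straight(3) → x=7 y=-8 heading=S
3. straight(1) → x=7 y=-9 heading=S
shorter routes all fall short; 3 is best.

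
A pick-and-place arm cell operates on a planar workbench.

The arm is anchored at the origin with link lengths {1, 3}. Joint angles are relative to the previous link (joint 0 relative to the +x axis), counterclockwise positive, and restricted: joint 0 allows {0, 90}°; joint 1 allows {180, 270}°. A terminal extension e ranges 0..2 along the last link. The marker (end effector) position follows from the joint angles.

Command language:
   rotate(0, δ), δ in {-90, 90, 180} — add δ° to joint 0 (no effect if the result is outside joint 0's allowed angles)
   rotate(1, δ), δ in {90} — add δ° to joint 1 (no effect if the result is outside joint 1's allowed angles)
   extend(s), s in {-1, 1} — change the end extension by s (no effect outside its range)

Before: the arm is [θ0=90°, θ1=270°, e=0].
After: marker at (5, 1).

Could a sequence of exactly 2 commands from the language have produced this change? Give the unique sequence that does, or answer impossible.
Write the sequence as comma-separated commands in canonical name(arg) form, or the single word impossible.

extend(1), extend(1)

begin: [θ0=90°, θ1=270°, e=0]
step 1 (extend(1)): [θ0=90°, θ1=270°, e=1]
step 2 (extend(1)): [θ0=90°, θ1=270°, e=2]
no rival 2-sequence matches.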